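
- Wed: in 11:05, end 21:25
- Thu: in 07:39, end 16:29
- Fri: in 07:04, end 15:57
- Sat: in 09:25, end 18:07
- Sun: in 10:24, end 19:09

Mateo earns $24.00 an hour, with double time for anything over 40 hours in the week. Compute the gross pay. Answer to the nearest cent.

Wed: 11:05–21:25 = 10 h 20 min
Thu: 07:39–16:29 = 8 h 50 min
Fri: 07:04–15:57 = 8 h 53 min
Sat: 09:25–18:07 = 8 h 42 min
Sun: 10:24–19:09 = 8 h 45 min
Total worked: 45 h 30 min = 2730 min.
Regular 40 h 0 min = 2400 min at $24.00/h; overtime 5 h 30 min = 330 min at $48.00/h.
Pay = (2400 × $24.00 + 330 × $48.00) ÷ 60 = $1224.00.

$1224.00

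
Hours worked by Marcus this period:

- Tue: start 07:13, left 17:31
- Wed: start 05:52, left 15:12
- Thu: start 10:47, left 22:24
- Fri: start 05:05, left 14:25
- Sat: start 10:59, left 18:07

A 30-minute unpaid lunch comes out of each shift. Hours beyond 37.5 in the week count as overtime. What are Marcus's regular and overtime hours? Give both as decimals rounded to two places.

Regular 37.50 hours, overtime 7.72 hours

Tue: 07:13–17:31 = 10 h 18 min; less 30 min break → 9 h 48 min
Wed: 05:52–15:12 = 9 h 20 min; less 30 min break → 8 h 50 min
Thu: 10:47–22:24 = 11 h 37 min; less 30 min break → 11 h 7 min
Fri: 05:05–14:25 = 9 h 20 min; less 30 min break → 8 h 50 min
Sat: 10:59–18:07 = 7 h 8 min; less 30 min break → 6 h 38 min
Total worked: 45 h 13 min = 45.22 h.
Threshold 37.5 h → overtime 7 h 43 min, regular 37 h 30 min.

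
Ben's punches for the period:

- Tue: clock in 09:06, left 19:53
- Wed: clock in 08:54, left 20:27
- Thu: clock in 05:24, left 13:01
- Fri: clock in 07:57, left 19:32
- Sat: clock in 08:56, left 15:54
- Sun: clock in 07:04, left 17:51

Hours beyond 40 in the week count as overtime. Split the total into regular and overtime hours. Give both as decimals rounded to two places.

Regular 40.00 hours, overtime 19.28 hours

Tue: 09:06–19:53 = 10 h 47 min
Wed: 08:54–20:27 = 11 h 33 min
Thu: 05:24–13:01 = 7 h 37 min
Fri: 07:57–19:32 = 11 h 35 min
Sat: 08:56–15:54 = 6 h 58 min
Sun: 07:04–17:51 = 10 h 47 min
Total worked: 59 h 17 min = 59.28 h.
Threshold 40 h → overtime 19 h 17 min, regular 40 h 0 min.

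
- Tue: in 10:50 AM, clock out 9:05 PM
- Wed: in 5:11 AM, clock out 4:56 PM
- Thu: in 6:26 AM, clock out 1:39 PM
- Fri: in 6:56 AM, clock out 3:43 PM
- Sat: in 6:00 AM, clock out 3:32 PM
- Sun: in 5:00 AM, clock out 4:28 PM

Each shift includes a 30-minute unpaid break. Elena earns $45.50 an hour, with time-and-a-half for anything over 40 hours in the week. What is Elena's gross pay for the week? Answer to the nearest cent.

$2912.00

Tue: 10:50 AM–9:05 PM = 10 h 15 min; less 30 min break → 9 h 45 min
Wed: 5:11 AM–4:56 PM = 11 h 45 min; less 30 min break → 11 h 15 min
Thu: 6:26 AM–1:39 PM = 7 h 13 min; less 30 min break → 6 h 43 min
Fri: 6:56 AM–3:43 PM = 8 h 47 min; less 30 min break → 8 h 17 min
Sat: 6:00 AM–3:32 PM = 9 h 32 min; less 30 min break → 9 h 2 min
Sun: 5:00 AM–4:28 PM = 11 h 28 min; less 30 min break → 10 h 58 min
Total worked: 56 h 0 min = 3360 min.
Regular 40 h 0 min = 2400 min at $45.50/h; overtime 16 h 0 min = 960 min at $68.25/h.
Pay = (2400 × $45.50 + 960 × $68.25) ÷ 60 = $2912.00.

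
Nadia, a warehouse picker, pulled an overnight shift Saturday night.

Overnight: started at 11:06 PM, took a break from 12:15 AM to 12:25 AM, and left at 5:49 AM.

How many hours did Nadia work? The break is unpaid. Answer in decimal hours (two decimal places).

6.55 hours

Overnight: 11:06 PM → midnight = 0 h 54 min; midnight → 5:49 AM = 5 h 49 min; span 6 h 43 min; less 10 min break → 6 h 33 min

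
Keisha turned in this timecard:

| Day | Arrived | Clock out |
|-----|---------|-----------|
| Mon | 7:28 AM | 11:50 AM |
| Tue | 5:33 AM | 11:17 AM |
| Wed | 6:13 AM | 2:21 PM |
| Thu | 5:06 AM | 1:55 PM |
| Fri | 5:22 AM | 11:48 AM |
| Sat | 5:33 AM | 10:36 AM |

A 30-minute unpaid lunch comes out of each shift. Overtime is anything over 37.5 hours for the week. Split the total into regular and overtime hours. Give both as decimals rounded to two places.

Regular 35.53 hours, overtime 0.00 hours

Mon: 7:28 AM–11:50 AM = 4 h 22 min; less 30 min break → 3 h 52 min
Tue: 5:33 AM–11:17 AM = 5 h 44 min; less 30 min break → 5 h 14 min
Wed: 6:13 AM–2:21 PM = 8 h 8 min; less 30 min break → 7 h 38 min
Thu: 5:06 AM–1:55 PM = 8 h 49 min; less 30 min break → 8 h 19 min
Fri: 5:22 AM–11:48 AM = 6 h 26 min; less 30 min break → 5 h 56 min
Sat: 5:33 AM–10:36 AM = 5 h 3 min; less 30 min break → 4 h 33 min
Total worked: 35 h 32 min = 35.53 h.
Threshold 37.5 h → overtime 0 h 0 min, regular 35 h 32 min.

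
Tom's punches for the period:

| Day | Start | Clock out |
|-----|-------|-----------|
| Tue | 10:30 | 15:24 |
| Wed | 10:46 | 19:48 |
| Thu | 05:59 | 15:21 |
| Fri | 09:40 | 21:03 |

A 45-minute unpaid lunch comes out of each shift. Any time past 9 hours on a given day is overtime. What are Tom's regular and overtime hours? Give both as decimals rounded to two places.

Regular 30.05 hours, overtime 1.63 hours

Tue: 10:30–15:24 = 4 h 54 min; less 45 min break → 4 h 9 min
Wed: 10:46–19:48 = 9 h 2 min; less 45 min break → 8 h 17 min
Thu: 05:59–15:21 = 9 h 22 min; less 45 min break → 8 h 37 min
Fri: 09:40–21:03 = 11 h 23 min; less 45 min break → 10 h 38 min
Tue reg 4 h 9 min / OT 0 h 0 min; Wed reg 8 h 17 min / OT 0 h 0 min; Thu reg 8 h 37 min / OT 0 h 0 min; Fri reg 9 h 0 min / OT 1 h 38 min.
Totals: regular 30 h 3 min, overtime 1 h 38 min.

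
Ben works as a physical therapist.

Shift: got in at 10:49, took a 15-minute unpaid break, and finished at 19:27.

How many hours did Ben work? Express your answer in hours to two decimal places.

8.38 hours

Shift: 10:49–19:27 = 8 h 38 min; less 15 min break → 8 h 23 min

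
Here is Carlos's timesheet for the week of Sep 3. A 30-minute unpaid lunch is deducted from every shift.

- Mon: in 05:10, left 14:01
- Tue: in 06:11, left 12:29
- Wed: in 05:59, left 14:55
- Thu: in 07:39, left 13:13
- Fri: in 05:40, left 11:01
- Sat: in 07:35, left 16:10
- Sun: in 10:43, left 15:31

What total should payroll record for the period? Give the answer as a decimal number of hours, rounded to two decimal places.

Mon: 05:10–14:01 = 8 h 51 min; less 30 min break → 8 h 21 min
Tue: 06:11–12:29 = 6 h 18 min; less 30 min break → 5 h 48 min
Wed: 05:59–14:55 = 8 h 56 min; less 30 min break → 8 h 26 min
Thu: 07:39–13:13 = 5 h 34 min; less 30 min break → 5 h 4 min
Fri: 05:40–11:01 = 5 h 21 min; less 30 min break → 4 h 51 min
Sat: 07:35–16:10 = 8 h 35 min; less 30 min break → 8 h 5 min
Sun: 10:43–15:31 = 4 h 48 min; less 30 min break → 4 h 18 min
Total: 8 h 21 min + 5 h 48 min + 8 h 26 min + 5 h 4 min + 4 h 51 min + 8 h 5 min + 4 h 18 min = 44 h 53 min.

44.88 hours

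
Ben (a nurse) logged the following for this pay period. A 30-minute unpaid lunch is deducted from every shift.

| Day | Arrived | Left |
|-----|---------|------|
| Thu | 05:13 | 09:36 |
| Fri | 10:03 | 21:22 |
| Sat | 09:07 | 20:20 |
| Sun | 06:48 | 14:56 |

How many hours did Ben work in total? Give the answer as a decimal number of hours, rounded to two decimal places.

Thu: 05:13–09:36 = 4 h 23 min; less 30 min break → 3 h 53 min
Fri: 10:03–21:22 = 11 h 19 min; less 30 min break → 10 h 49 min
Sat: 09:07–20:20 = 11 h 13 min; less 30 min break → 10 h 43 min
Sun: 06:48–14:56 = 8 h 8 min; less 30 min break → 7 h 38 min
Total: 3 h 53 min + 10 h 49 min + 10 h 43 min + 7 h 38 min = 33 h 3 min.

33.05 hours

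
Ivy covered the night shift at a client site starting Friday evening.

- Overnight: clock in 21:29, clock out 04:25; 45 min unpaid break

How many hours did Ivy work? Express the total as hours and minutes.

6 h 11 min

Overnight: 21:29 → midnight = 2 h 31 min; midnight → 04:25 = 4 h 25 min; span 6 h 56 min; less 45 min break → 6 h 11 min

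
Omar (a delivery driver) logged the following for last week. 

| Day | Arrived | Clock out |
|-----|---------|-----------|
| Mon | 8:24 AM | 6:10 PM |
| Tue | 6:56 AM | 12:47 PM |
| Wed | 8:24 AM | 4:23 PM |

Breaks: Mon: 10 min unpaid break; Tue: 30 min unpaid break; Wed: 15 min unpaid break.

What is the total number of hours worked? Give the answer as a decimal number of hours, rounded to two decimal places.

Mon: 8:24 AM–6:10 PM = 9 h 46 min; less 10 min break → 9 h 36 min
Tue: 6:56 AM–12:47 PM = 5 h 51 min; less 30 min break → 5 h 21 min
Wed: 8:24 AM–4:23 PM = 7 h 59 min; less 15 min break → 7 h 44 min
Total: 9 h 36 min + 5 h 21 min + 7 h 44 min = 22 h 41 min.

22.68 hours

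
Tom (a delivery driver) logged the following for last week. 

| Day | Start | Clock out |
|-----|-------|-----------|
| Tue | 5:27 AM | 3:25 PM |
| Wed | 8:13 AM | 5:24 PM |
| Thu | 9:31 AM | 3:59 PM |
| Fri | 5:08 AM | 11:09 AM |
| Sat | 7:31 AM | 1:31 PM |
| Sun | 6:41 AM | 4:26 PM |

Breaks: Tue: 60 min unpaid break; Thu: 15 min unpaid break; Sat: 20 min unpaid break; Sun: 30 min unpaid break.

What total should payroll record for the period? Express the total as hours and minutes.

45 h 18 min

Tue: 5:27 AM–3:25 PM = 9 h 58 min; less 60 min break → 8 h 58 min
Wed: 8:13 AM–5:24 PM = 9 h 11 min
Thu: 9:31 AM–3:59 PM = 6 h 28 min; less 15 min break → 6 h 13 min
Fri: 5:08 AM–11:09 AM = 6 h 1 min
Sat: 7:31 AM–1:31 PM = 6 h 0 min; less 20 min break → 5 h 40 min
Sun: 6:41 AM–4:26 PM = 9 h 45 min; less 30 min break → 9 h 15 min
Total: 8 h 58 min + 9 h 11 min + 6 h 13 min + 6 h 1 min + 5 h 40 min + 9 h 15 min = 45 h 18 min.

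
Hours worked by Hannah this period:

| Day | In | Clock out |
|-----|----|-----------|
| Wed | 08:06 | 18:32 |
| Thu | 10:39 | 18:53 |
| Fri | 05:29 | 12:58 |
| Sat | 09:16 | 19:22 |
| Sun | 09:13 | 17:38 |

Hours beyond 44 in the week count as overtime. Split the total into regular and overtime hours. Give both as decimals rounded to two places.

Wed: 08:06–18:32 = 10 h 26 min
Thu: 10:39–18:53 = 8 h 14 min
Fri: 05:29–12:58 = 7 h 29 min
Sat: 09:16–19:22 = 10 h 6 min
Sun: 09:13–17:38 = 8 h 25 min
Total worked: 44 h 40 min = 44.67 h.
Threshold 44 h → overtime 0 h 40 min, regular 44 h 0 min.

Regular 44.00 hours, overtime 0.67 hours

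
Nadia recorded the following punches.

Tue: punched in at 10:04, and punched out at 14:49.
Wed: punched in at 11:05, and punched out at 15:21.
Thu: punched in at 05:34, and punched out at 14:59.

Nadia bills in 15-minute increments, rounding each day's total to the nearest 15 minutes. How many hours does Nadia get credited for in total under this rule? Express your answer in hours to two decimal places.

Tue: 10:04–14:49 = 4 h 45 min → rounds to 4 h 45 min
Wed: 11:05–15:21 = 4 h 16 min → rounds to 4 h 15 min
Thu: 05:34–14:59 = 9 h 25 min → rounds to 9 h 30 min
Total credited: 18 h 30 min.

18.50 hours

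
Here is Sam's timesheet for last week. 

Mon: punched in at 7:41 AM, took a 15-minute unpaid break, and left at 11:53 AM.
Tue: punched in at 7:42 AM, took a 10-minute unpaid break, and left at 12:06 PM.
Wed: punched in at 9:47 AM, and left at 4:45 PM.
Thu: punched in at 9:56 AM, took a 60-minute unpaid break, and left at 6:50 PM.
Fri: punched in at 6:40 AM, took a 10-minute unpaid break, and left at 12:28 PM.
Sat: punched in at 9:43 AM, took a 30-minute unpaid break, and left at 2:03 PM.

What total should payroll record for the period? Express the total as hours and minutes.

32 h 31 min

Mon: 7:41 AM–11:53 AM = 4 h 12 min; less 15 min break → 3 h 57 min
Tue: 7:42 AM–12:06 PM = 4 h 24 min; less 10 min break → 4 h 14 min
Wed: 9:47 AM–4:45 PM = 6 h 58 min
Thu: 9:56 AM–6:50 PM = 8 h 54 min; less 60 min break → 7 h 54 min
Fri: 6:40 AM–12:28 PM = 5 h 48 min; less 10 min break → 5 h 38 min
Sat: 9:43 AM–2:03 PM = 4 h 20 min; less 30 min break → 3 h 50 min
Total: 3 h 57 min + 4 h 14 min + 6 h 58 min + 7 h 54 min + 5 h 38 min + 3 h 50 min = 32 h 31 min.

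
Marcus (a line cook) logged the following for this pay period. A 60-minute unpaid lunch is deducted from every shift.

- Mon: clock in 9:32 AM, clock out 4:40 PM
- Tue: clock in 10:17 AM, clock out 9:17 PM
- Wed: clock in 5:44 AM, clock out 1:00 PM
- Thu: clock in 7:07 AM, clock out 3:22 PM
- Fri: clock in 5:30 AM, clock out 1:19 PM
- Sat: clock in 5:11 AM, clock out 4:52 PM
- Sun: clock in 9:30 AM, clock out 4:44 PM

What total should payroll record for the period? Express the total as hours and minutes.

Mon: 9:32 AM–4:40 PM = 7 h 8 min; less 60 min break → 6 h 8 min
Tue: 10:17 AM–9:17 PM = 11 h 0 min; less 60 min break → 10 h 0 min
Wed: 5:44 AM–1:00 PM = 7 h 16 min; less 60 min break → 6 h 16 min
Thu: 7:07 AM–3:22 PM = 8 h 15 min; less 60 min break → 7 h 15 min
Fri: 5:30 AM–1:19 PM = 7 h 49 min; less 60 min break → 6 h 49 min
Sat: 5:11 AM–4:52 PM = 11 h 41 min; less 60 min break → 10 h 41 min
Sun: 9:30 AM–4:44 PM = 7 h 14 min; less 60 min break → 6 h 14 min
Total: 6 h 8 min + 10 h 0 min + 6 h 16 min + 7 h 15 min + 6 h 49 min + 10 h 41 min + 6 h 14 min = 53 h 23 min.

53 h 23 min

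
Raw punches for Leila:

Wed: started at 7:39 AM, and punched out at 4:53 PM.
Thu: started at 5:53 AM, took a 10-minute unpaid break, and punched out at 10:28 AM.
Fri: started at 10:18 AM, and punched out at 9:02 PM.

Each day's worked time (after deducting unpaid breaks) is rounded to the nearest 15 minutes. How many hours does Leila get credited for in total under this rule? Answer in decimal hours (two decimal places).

Wed: 7:39 AM–4:53 PM = 9 h 14 min → rounds to 9 h 15 min
Thu: 5:53 AM–10:28 AM = 4 h 35 min − 10 min = 4 h 25 min → rounds to 4 h 30 min
Fri: 10:18 AM–9:02 PM = 10 h 44 min → rounds to 10 h 45 min
Total credited: 24 h 30 min.

24.50 hours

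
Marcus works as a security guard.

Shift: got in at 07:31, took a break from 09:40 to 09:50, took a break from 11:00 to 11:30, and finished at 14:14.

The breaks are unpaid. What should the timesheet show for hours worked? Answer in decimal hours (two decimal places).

Shift: 07:31–14:14 = 6 h 43 min; less 40 min break → 6 h 3 min

6.05 hours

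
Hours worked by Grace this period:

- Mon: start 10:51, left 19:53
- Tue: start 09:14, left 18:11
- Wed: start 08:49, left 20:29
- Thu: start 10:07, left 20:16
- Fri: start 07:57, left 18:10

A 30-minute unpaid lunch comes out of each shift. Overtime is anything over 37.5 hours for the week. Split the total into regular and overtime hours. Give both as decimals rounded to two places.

Regular 37.50 hours, overtime 10.02 hours

Mon: 10:51–19:53 = 9 h 2 min; less 30 min break → 8 h 32 min
Tue: 09:14–18:11 = 8 h 57 min; less 30 min break → 8 h 27 min
Wed: 08:49–20:29 = 11 h 40 min; less 30 min break → 11 h 10 min
Thu: 10:07–20:16 = 10 h 9 min; less 30 min break → 9 h 39 min
Fri: 07:57–18:10 = 10 h 13 min; less 30 min break → 9 h 43 min
Total worked: 47 h 31 min = 47.52 h.
Threshold 37.5 h → overtime 10 h 1 min, regular 37 h 30 min.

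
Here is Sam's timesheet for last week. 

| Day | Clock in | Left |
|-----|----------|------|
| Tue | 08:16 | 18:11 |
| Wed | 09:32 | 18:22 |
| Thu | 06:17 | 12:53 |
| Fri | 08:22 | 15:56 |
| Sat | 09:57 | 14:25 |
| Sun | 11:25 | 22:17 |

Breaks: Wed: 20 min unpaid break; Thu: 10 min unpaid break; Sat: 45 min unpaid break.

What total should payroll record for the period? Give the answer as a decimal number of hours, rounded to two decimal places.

Tue: 08:16–18:11 = 9 h 55 min
Wed: 09:32–18:22 = 8 h 50 min; less 20 min break → 8 h 30 min
Thu: 06:17–12:53 = 6 h 36 min; less 10 min break → 6 h 26 min
Fri: 08:22–15:56 = 7 h 34 min
Sat: 09:57–14:25 = 4 h 28 min; less 45 min break → 3 h 43 min
Sun: 11:25–22:17 = 10 h 52 min
Total: 9 h 55 min + 8 h 30 min + 6 h 26 min + 7 h 34 min + 3 h 43 min + 10 h 52 min = 47 h 0 min.

47.00 hours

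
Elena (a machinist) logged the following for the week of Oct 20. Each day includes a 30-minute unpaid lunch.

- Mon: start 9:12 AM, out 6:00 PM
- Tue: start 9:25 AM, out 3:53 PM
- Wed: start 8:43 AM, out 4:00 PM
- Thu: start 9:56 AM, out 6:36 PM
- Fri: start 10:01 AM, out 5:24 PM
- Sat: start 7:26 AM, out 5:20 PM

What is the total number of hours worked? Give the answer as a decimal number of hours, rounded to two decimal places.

45.50 hours

Mon: 9:12 AM–6:00 PM = 8 h 48 min; less 30 min break → 8 h 18 min
Tue: 9:25 AM–3:53 PM = 6 h 28 min; less 30 min break → 5 h 58 min
Wed: 8:43 AM–4:00 PM = 7 h 17 min; less 30 min break → 6 h 47 min
Thu: 9:56 AM–6:36 PM = 8 h 40 min; less 30 min break → 8 h 10 min
Fri: 10:01 AM–5:24 PM = 7 h 23 min; less 30 min break → 6 h 53 min
Sat: 7:26 AM–5:20 PM = 9 h 54 min; less 30 min break → 9 h 24 min
Total: 8 h 18 min + 5 h 58 min + 6 h 47 min + 8 h 10 min + 6 h 53 min + 9 h 24 min = 45 h 30 min.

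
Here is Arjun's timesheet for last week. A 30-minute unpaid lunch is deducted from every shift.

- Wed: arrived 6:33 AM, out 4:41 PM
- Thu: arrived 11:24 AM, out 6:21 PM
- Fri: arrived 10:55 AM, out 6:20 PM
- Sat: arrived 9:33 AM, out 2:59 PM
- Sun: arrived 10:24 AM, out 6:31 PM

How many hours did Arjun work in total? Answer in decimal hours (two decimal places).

Wed: 6:33 AM–4:41 PM = 10 h 8 min; less 30 min break → 9 h 38 min
Thu: 11:24 AM–6:21 PM = 6 h 57 min; less 30 min break → 6 h 27 min
Fri: 10:55 AM–6:20 PM = 7 h 25 min; less 30 min break → 6 h 55 min
Sat: 9:33 AM–2:59 PM = 5 h 26 min; less 30 min break → 4 h 56 min
Sun: 10:24 AM–6:31 PM = 8 h 7 min; less 30 min break → 7 h 37 min
Total: 9 h 38 min + 6 h 27 min + 6 h 55 min + 4 h 56 min + 7 h 37 min = 35 h 33 min.

35.55 hours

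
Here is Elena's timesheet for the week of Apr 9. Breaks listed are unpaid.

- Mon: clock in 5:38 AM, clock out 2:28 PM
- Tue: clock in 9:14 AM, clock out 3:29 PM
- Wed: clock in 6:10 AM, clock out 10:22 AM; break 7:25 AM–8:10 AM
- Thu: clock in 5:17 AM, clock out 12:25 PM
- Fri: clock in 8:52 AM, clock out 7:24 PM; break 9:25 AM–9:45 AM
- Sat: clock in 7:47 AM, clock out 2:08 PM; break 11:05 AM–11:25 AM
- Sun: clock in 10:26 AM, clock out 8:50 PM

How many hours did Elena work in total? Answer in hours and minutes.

52 h 17 min

Mon: 5:38 AM–2:28 PM = 8 h 50 min
Tue: 9:14 AM–3:29 PM = 6 h 15 min
Wed: 6:10 AM–10:22 AM = 4 h 12 min; less 45 min break → 3 h 27 min
Thu: 5:17 AM–12:25 PM = 7 h 8 min
Fri: 8:52 AM–7:24 PM = 10 h 32 min; less 20 min break → 10 h 12 min
Sat: 7:47 AM–2:08 PM = 6 h 21 min; less 20 min break → 6 h 1 min
Sun: 10:26 AM–8:50 PM = 10 h 24 min
Total: 8 h 50 min + 6 h 15 min + 3 h 27 min + 7 h 8 min + 10 h 12 min + 6 h 1 min + 10 h 24 min = 52 h 17 min.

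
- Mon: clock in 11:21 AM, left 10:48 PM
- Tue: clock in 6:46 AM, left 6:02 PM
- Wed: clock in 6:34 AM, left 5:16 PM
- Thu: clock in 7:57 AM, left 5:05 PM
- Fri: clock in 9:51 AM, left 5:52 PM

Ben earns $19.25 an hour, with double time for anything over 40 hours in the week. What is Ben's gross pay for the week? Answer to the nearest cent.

$1176.82

Mon: 11:21 AM–10:48 PM = 11 h 27 min
Tue: 6:46 AM–6:02 PM = 11 h 16 min
Wed: 6:34 AM–5:16 PM = 10 h 42 min
Thu: 7:57 AM–5:05 PM = 9 h 8 min
Fri: 9:51 AM–5:52 PM = 8 h 1 min
Total worked: 50 h 34 min = 3034 min.
Regular 40 h 0 min = 2400 min at $19.25/h; overtime 10 h 34 min = 634 min at $38.50/h.
Pay = (2400 × $19.25 + 634 × $38.50) ÷ 60 = $1176.82.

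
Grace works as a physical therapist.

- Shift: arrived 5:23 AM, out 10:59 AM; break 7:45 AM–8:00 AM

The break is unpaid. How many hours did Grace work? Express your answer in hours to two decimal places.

Shift: 5:23 AM–10:59 AM = 5 h 36 min; less 15 min break → 5 h 21 min

5.35 hours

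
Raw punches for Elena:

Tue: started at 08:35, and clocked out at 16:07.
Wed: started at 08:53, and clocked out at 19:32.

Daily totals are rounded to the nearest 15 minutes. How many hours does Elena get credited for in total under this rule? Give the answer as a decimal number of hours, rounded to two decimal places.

18.25 hours

Tue: 08:35–16:07 = 7 h 32 min → rounds to 7 h 30 min
Wed: 08:53–19:32 = 10 h 39 min → rounds to 10 h 45 min
Total credited: 18 h 15 min.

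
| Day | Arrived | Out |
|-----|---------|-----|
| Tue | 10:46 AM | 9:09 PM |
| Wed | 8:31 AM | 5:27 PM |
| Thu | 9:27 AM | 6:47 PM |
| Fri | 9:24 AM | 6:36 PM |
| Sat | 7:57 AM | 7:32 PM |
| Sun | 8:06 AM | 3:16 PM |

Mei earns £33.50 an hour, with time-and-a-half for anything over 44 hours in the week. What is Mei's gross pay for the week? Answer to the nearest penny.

£2107.15

Tue: 10:46 AM–9:09 PM = 10 h 23 min
Wed: 8:31 AM–5:27 PM = 8 h 56 min
Thu: 9:27 AM–6:47 PM = 9 h 20 min
Fri: 9:24 AM–6:36 PM = 9 h 12 min
Sat: 7:57 AM–7:32 PM = 11 h 35 min
Sun: 8:06 AM–3:16 PM = 7 h 10 min
Total worked: 56 h 36 min = 3396 min.
Regular 44 h 0 min = 2640 min at £33.50/h; overtime 12 h 36 min = 756 min at £50.25/h.
Pay = (2640 × £33.50 + 756 × £50.25) ÷ 60 = £2107.15.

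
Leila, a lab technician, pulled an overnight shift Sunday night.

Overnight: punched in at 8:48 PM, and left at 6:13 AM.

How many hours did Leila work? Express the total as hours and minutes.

9 h 25 min

Overnight: 8:48 PM → midnight = 3 h 12 min; midnight → 6:13 AM = 6 h 13 min; span 9 h 25 min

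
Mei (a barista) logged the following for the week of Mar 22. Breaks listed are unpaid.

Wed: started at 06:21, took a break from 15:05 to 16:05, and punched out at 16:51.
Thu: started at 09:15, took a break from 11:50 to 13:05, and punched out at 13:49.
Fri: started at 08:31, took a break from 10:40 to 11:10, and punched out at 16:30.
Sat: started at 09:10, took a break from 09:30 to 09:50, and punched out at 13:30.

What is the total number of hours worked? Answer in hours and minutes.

Wed: 06:21–16:51 = 10 h 30 min; less 60 min break → 9 h 30 min
Thu: 09:15–13:49 = 4 h 34 min; less 75 min break → 3 h 19 min
Fri: 08:31–16:30 = 7 h 59 min; less 30 min break → 7 h 29 min
Sat: 09:10–13:30 = 4 h 20 min; less 20 min break → 4 h 0 min
Total: 9 h 30 min + 3 h 19 min + 7 h 29 min + 4 h 0 min = 24 h 18 min.

24 h 18 min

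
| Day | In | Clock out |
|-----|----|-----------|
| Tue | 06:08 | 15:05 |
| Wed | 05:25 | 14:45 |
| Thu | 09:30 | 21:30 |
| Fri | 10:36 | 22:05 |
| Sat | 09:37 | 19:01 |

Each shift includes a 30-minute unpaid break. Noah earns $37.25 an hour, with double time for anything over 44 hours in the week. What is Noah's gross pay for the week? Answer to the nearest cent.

$1986.67

Tue: 06:08–15:05 = 8 h 57 min; less 30 min break → 8 h 27 min
Wed: 05:25–14:45 = 9 h 20 min; less 30 min break → 8 h 50 min
Thu: 09:30–21:30 = 12 h 0 min; less 30 min break → 11 h 30 min
Fri: 10:36–22:05 = 11 h 29 min; less 30 min break → 10 h 59 min
Sat: 09:37–19:01 = 9 h 24 min; less 30 min break → 8 h 54 min
Total worked: 48 h 40 min = 2920 min.
Regular 44 h 0 min = 2640 min at $37.25/h; overtime 4 h 40 min = 280 min at $74.50/h.
Pay = (2640 × $37.25 + 280 × $74.50) ÷ 60 = $1986.67.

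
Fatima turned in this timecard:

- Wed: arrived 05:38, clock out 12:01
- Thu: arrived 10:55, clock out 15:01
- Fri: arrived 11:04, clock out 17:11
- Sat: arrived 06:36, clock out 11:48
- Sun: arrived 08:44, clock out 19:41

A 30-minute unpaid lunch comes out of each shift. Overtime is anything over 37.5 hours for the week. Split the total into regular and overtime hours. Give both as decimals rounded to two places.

Regular 30.25 hours, overtime 0.00 hours

Wed: 05:38–12:01 = 6 h 23 min; less 30 min break → 5 h 53 min
Thu: 10:55–15:01 = 4 h 6 min; less 30 min break → 3 h 36 min
Fri: 11:04–17:11 = 6 h 7 min; less 30 min break → 5 h 37 min
Sat: 06:36–11:48 = 5 h 12 min; less 30 min break → 4 h 42 min
Sun: 08:44–19:41 = 10 h 57 min; less 30 min break → 10 h 27 min
Total worked: 30 h 15 min = 30.25 h.
Threshold 37.5 h → overtime 0 h 0 min, regular 30 h 15 min.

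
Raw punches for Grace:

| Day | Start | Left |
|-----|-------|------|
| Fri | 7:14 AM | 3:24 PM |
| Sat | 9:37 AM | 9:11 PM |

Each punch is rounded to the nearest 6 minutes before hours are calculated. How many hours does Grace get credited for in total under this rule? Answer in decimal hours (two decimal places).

19.80 hours

Fri: in 7:14 AM→7:12 AM, out 3:24 PM→3:24 PM; 8 h 12 min
Sat: in 9:37 AM→9:36 AM, out 9:11 PM→9:12 PM; 11 h 36 min
Total credited: 19 h 48 min.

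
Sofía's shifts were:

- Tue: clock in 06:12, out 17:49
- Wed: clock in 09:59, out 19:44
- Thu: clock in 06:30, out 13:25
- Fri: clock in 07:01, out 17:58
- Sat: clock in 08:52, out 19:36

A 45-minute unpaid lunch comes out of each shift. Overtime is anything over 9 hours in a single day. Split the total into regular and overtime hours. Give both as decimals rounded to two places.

Tue: 06:12–17:49 = 11 h 37 min; less 45 min break → 10 h 52 min
Wed: 09:59–19:44 = 9 h 45 min; less 45 min break → 9 h 0 min
Thu: 06:30–13:25 = 6 h 55 min; less 45 min break → 6 h 10 min
Fri: 07:01–17:58 = 10 h 57 min; less 45 min break → 10 h 12 min
Sat: 08:52–19:36 = 10 h 44 min; less 45 min break → 9 h 59 min
Tue reg 9 h 0 min / OT 1 h 52 min; Wed reg 9 h 0 min / OT 0 h 0 min; Thu reg 6 h 10 min / OT 0 h 0 min; Fri reg 9 h 0 min / OT 1 h 12 min; Sat reg 9 h 0 min / OT 0 h 59 min.
Totals: regular 42 h 10 min, overtime 4 h 3 min.

Regular 42.17 hours, overtime 4.05 hours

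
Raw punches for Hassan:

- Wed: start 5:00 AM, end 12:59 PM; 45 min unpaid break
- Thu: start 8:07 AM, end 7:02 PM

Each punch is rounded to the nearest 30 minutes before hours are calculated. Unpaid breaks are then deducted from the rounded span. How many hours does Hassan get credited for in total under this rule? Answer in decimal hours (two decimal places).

Wed: in 5:00 AM→5:00 AM, out 12:59 PM→1:00 PM; 8 h 0 min − 45 min = 7 h 15 min
Thu: in 8:07 AM→8:00 AM, out 7:02 PM→7:00 PM; 11 h 0 min
Total credited: 18 h 15 min.

18.25 hours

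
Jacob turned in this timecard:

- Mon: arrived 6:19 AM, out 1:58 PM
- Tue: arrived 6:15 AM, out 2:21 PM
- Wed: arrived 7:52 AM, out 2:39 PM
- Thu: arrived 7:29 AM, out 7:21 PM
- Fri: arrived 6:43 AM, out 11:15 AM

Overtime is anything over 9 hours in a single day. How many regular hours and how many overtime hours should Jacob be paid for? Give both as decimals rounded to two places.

Regular 36.07 hours, overtime 2.87 hours

Mon: 6:19 AM–1:58 PM = 7 h 39 min
Tue: 6:15 AM–2:21 PM = 8 h 6 min
Wed: 7:52 AM–2:39 PM = 6 h 47 min
Thu: 7:29 AM–7:21 PM = 11 h 52 min
Fri: 6:43 AM–11:15 AM = 4 h 32 min
Mon reg 7 h 39 min / OT 0 h 0 min; Tue reg 8 h 6 min / OT 0 h 0 min; Wed reg 6 h 47 min / OT 0 h 0 min; Thu reg 9 h 0 min / OT 2 h 52 min; Fri reg 4 h 32 min / OT 0 h 0 min.
Totals: regular 36 h 4 min, overtime 2 h 52 min.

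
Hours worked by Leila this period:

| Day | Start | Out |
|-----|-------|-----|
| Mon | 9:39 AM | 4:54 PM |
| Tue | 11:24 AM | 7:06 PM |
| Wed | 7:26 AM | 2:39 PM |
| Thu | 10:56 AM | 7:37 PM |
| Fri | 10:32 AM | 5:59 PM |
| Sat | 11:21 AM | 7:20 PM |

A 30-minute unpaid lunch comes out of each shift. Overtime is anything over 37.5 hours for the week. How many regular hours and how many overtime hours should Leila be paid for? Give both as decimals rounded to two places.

Mon: 9:39 AM–4:54 PM = 7 h 15 min; less 30 min break → 6 h 45 min
Tue: 11:24 AM–7:06 PM = 7 h 42 min; less 30 min break → 7 h 12 min
Wed: 7:26 AM–2:39 PM = 7 h 13 min; less 30 min break → 6 h 43 min
Thu: 10:56 AM–7:37 PM = 8 h 41 min; less 30 min break → 8 h 11 min
Fri: 10:32 AM–5:59 PM = 7 h 27 min; less 30 min break → 6 h 57 min
Sat: 11:21 AM–7:20 PM = 7 h 59 min; less 30 min break → 7 h 29 min
Total worked: 43 h 17 min = 43.28 h.
Threshold 37.5 h → overtime 5 h 47 min, regular 37 h 30 min.

Regular 37.50 hours, overtime 5.78 hours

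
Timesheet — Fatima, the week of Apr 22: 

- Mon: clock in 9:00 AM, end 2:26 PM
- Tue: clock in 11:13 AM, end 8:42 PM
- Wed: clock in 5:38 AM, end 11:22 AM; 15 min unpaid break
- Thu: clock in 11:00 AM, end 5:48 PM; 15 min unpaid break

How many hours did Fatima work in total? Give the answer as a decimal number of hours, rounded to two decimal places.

26.95 hours

Mon: 9:00 AM–2:26 PM = 5 h 26 min
Tue: 11:13 AM–8:42 PM = 9 h 29 min
Wed: 5:38 AM–11:22 AM = 5 h 44 min; less 15 min break → 5 h 29 min
Thu: 11:00 AM–5:48 PM = 6 h 48 min; less 15 min break → 6 h 33 min
Total: 5 h 26 min + 9 h 29 min + 5 h 29 min + 6 h 33 min = 26 h 57 min.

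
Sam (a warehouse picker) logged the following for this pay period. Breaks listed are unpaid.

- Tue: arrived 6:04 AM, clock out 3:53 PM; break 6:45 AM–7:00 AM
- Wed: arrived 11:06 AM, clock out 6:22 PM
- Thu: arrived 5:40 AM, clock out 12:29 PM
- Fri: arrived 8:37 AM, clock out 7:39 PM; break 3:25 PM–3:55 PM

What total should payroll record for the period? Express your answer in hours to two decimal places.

34.18 hours

Tue: 6:04 AM–3:53 PM = 9 h 49 min; less 15 min break → 9 h 34 min
Wed: 11:06 AM–6:22 PM = 7 h 16 min
Thu: 5:40 AM–12:29 PM = 6 h 49 min
Fri: 8:37 AM–7:39 PM = 11 h 2 min; less 30 min break → 10 h 32 min
Total: 9 h 34 min + 7 h 16 min + 6 h 49 min + 10 h 32 min = 34 h 11 min.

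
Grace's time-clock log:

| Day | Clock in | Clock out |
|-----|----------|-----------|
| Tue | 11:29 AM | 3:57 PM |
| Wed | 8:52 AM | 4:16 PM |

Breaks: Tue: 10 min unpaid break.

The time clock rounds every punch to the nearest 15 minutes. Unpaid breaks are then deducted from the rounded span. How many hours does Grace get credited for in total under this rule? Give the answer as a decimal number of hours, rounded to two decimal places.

Tue: in 11:29 AM→11:30 AM, out 3:57 PM→4:00 PM; 4 h 30 min − 10 min = 4 h 20 min
Wed: in 8:52 AM→8:45 AM, out 4:16 PM→4:15 PM; 7 h 30 min
Total credited: 11 h 50 min.

11.83 hours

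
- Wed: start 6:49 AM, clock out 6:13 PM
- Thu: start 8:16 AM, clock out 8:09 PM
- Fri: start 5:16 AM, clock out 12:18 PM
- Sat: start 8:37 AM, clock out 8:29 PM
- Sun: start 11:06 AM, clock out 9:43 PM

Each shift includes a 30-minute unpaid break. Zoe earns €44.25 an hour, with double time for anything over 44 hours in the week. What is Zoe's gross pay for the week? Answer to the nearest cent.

€2504.55

Wed: 6:49 AM–6:13 PM = 11 h 24 min; less 30 min break → 10 h 54 min
Thu: 8:16 AM–8:09 PM = 11 h 53 min; less 30 min break → 11 h 23 min
Fri: 5:16 AM–12:18 PM = 7 h 2 min; less 30 min break → 6 h 32 min
Sat: 8:37 AM–8:29 PM = 11 h 52 min; less 30 min break → 11 h 22 min
Sun: 11:06 AM–9:43 PM = 10 h 37 min; less 30 min break → 10 h 7 min
Total worked: 50 h 18 min = 3018 min.
Regular 44 h 0 min = 2640 min at €44.25/h; overtime 6 h 18 min = 378 min at €88.50/h.
Pay = (2640 × €44.25 + 378 × €88.50) ÷ 60 = €2504.55.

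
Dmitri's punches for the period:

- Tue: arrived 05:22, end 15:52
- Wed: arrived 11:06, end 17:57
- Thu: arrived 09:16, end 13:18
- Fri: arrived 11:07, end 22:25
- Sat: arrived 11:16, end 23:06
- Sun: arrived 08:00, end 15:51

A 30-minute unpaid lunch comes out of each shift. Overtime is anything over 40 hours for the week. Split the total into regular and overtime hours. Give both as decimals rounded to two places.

Regular 40.00 hours, overtime 9.37 hours

Tue: 05:22–15:52 = 10 h 30 min; less 30 min break → 10 h 0 min
Wed: 11:06–17:57 = 6 h 51 min; less 30 min break → 6 h 21 min
Thu: 09:16–13:18 = 4 h 2 min; less 30 min break → 3 h 32 min
Fri: 11:07–22:25 = 11 h 18 min; less 30 min break → 10 h 48 min
Sat: 11:16–23:06 = 11 h 50 min; less 30 min break → 11 h 20 min
Sun: 08:00–15:51 = 7 h 51 min; less 30 min break → 7 h 21 min
Total worked: 49 h 22 min = 49.37 h.
Threshold 40 h → overtime 9 h 22 min, regular 40 h 0 min.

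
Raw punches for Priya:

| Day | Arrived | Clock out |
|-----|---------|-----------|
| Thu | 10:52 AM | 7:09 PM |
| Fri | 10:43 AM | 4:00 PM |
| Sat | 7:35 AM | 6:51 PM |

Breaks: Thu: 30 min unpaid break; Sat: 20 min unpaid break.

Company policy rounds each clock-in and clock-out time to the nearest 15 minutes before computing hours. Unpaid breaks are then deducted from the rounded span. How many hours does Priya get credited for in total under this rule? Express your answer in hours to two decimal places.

Thu: in 10:52 AM→10:45 AM, out 7:09 PM→7:15 PM; 8 h 30 min − 30 min = 8 h 0 min
Fri: in 10:43 AM→10:45 AM, out 4:00 PM→4:00 PM; 5 h 15 min
Sat: in 7:35 AM→7:30 AM, out 6:51 PM→6:45 PM; 11 h 15 min − 20 min = 10 h 55 min
Total credited: 24 h 10 min.

24.17 hours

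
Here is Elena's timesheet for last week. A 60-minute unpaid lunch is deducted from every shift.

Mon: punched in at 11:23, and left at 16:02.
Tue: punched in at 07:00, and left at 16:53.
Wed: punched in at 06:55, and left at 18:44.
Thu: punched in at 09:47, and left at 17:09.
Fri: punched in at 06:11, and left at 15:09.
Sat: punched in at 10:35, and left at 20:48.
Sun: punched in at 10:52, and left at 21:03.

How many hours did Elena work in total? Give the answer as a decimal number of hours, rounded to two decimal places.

56.08 hours

Mon: 11:23–16:02 = 4 h 39 min; less 60 min break → 3 h 39 min
Tue: 07:00–16:53 = 9 h 53 min; less 60 min break → 8 h 53 min
Wed: 06:55–18:44 = 11 h 49 min; less 60 min break → 10 h 49 min
Thu: 09:47–17:09 = 7 h 22 min; less 60 min break → 6 h 22 min
Fri: 06:11–15:09 = 8 h 58 min; less 60 min break → 7 h 58 min
Sat: 10:35–20:48 = 10 h 13 min; less 60 min break → 9 h 13 min
Sun: 10:52–21:03 = 10 h 11 min; less 60 min break → 9 h 11 min
Total: 3 h 39 min + 8 h 53 min + 10 h 49 min + 6 h 22 min + 7 h 58 min + 9 h 13 min + 9 h 11 min = 56 h 5 min.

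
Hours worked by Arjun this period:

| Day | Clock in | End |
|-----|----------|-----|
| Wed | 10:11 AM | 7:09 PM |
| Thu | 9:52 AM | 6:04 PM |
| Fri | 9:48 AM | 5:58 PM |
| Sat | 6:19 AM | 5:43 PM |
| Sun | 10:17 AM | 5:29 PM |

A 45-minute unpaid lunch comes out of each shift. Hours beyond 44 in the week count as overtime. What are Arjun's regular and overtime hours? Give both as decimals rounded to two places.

Wed: 10:11 AM–7:09 PM = 8 h 58 min; less 45 min break → 8 h 13 min
Thu: 9:52 AM–6:04 PM = 8 h 12 min; less 45 min break → 7 h 27 min
Fri: 9:48 AM–5:58 PM = 8 h 10 min; less 45 min break → 7 h 25 min
Sat: 6:19 AM–5:43 PM = 11 h 24 min; less 45 min break → 10 h 39 min
Sun: 10:17 AM–5:29 PM = 7 h 12 min; less 45 min break → 6 h 27 min
Total worked: 40 h 11 min = 40.18 h.
Threshold 44 h → overtime 0 h 0 min, regular 40 h 11 min.

Regular 40.18 hours, overtime 0.00 hours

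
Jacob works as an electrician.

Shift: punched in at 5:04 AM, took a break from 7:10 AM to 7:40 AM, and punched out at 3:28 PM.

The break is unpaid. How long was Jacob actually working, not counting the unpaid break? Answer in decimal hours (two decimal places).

Shift: 5:04 AM–3:28 PM = 10 h 24 min; less 30 min break → 9 h 54 min

9.90 hours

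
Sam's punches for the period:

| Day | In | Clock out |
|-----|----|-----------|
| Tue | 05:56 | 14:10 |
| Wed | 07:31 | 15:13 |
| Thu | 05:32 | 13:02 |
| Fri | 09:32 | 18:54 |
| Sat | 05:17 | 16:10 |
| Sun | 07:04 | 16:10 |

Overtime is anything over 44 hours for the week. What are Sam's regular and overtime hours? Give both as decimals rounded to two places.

Tue: 05:56–14:10 = 8 h 14 min
Wed: 07:31–15:13 = 7 h 42 min
Thu: 05:32–13:02 = 7 h 30 min
Fri: 09:32–18:54 = 9 h 22 min
Sat: 05:17–16:10 = 10 h 53 min
Sun: 07:04–16:10 = 9 h 6 min
Total worked: 52 h 47 min = 52.78 h.
Threshold 44 h → overtime 8 h 47 min, regular 44 h 0 min.

Regular 44.00 hours, overtime 8.78 hours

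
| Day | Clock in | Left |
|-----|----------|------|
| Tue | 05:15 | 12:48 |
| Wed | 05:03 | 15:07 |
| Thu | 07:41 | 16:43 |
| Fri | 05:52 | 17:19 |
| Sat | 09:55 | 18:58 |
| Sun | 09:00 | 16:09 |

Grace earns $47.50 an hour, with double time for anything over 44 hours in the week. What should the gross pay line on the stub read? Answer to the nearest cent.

Tue: 05:15–12:48 = 7 h 33 min
Wed: 05:03–15:07 = 10 h 4 min
Thu: 07:41–16:43 = 9 h 2 min
Fri: 05:52–17:19 = 11 h 27 min
Sat: 09:55–18:58 = 9 h 3 min
Sun: 09:00–16:09 = 7 h 9 min
Total worked: 54 h 18 min = 3258 min.
Regular 44 h 0 min = 2640 min at $47.50/h; overtime 10 h 18 min = 618 min at $95.00/h.
Pay = (2640 × $47.50 + 618 × $95.00) ÷ 60 = $3068.50.

$3068.50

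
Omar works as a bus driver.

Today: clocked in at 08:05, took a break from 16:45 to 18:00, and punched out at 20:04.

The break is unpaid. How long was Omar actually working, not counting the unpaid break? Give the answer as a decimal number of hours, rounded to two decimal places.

Today: 08:05–20:04 = 11 h 59 min; less 75 min break → 10 h 44 min

10.73 hours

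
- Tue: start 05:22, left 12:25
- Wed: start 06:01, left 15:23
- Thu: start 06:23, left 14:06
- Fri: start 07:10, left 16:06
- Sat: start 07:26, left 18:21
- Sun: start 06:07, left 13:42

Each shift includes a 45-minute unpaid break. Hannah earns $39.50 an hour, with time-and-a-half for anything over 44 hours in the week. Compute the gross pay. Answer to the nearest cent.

$1919.70

Tue: 05:22–12:25 = 7 h 3 min; less 45 min break → 6 h 18 min
Wed: 06:01–15:23 = 9 h 22 min; less 45 min break → 8 h 37 min
Thu: 06:23–14:06 = 7 h 43 min; less 45 min break → 6 h 58 min
Fri: 07:10–16:06 = 8 h 56 min; less 45 min break → 8 h 11 min
Sat: 07:26–18:21 = 10 h 55 min; less 45 min break → 10 h 10 min
Sun: 06:07–13:42 = 7 h 35 min; less 45 min break → 6 h 50 min
Total worked: 47 h 4 min = 2824 min.
Regular 44 h 0 min = 2640 min at $39.50/h; overtime 3 h 4 min = 184 min at $59.25/h.
Pay = (2640 × $39.50 + 184 × $59.25) ÷ 60 = $1919.70.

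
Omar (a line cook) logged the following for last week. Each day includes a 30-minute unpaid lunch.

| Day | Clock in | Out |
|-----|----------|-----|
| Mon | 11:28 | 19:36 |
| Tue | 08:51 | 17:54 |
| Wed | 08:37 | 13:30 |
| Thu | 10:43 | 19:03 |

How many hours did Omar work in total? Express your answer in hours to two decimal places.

Mon: 11:28–19:36 = 8 h 8 min; less 30 min break → 7 h 38 min
Tue: 08:51–17:54 = 9 h 3 min; less 30 min break → 8 h 33 min
Wed: 08:37–13:30 = 4 h 53 min; less 30 min break → 4 h 23 min
Thu: 10:43–19:03 = 8 h 20 min; less 30 min break → 7 h 50 min
Total: 7 h 38 min + 8 h 33 min + 4 h 23 min + 7 h 50 min = 28 h 24 min.

28.40 hours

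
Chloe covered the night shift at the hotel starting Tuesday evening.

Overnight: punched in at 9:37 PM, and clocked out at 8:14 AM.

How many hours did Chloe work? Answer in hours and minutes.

Overnight: 9:37 PM → midnight = 2 h 23 min; midnight → 8:14 AM = 8 h 14 min; span 10 h 37 min

10 h 37 min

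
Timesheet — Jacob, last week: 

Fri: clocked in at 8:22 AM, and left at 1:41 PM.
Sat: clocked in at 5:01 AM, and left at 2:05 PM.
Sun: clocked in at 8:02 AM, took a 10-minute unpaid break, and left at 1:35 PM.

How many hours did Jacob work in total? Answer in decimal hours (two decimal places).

Fri: 8:22 AM–1:41 PM = 5 h 19 min
Sat: 5:01 AM–2:05 PM = 9 h 4 min
Sun: 8:02 AM–1:35 PM = 5 h 33 min; less 10 min break → 5 h 23 min
Total: 5 h 19 min + 9 h 4 min + 5 h 23 min = 19 h 46 min.

19.77 hours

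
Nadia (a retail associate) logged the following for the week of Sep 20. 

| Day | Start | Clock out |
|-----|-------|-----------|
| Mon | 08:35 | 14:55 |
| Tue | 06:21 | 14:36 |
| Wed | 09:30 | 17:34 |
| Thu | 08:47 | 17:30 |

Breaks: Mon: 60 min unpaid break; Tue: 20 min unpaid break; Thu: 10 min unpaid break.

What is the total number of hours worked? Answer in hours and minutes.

29 h 52 min

Mon: 08:35–14:55 = 6 h 20 min; less 60 min break → 5 h 20 min
Tue: 06:21–14:36 = 8 h 15 min; less 20 min break → 7 h 55 min
Wed: 09:30–17:34 = 8 h 4 min
Thu: 08:47–17:30 = 8 h 43 min; less 10 min break → 8 h 33 min
Total: 5 h 20 min + 7 h 55 min + 8 h 4 min + 8 h 33 min = 29 h 52 min.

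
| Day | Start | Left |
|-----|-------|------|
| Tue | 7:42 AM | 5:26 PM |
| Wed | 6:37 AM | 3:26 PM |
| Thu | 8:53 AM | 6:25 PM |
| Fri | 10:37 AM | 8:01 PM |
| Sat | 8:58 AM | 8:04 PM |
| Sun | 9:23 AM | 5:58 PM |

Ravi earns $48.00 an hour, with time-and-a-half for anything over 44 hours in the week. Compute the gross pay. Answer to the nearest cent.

Tue: 7:42 AM–5:26 PM = 9 h 44 min
Wed: 6:37 AM–3:26 PM = 8 h 49 min
Thu: 8:53 AM–6:25 PM = 9 h 32 min
Fri: 10:37 AM–8:01 PM = 9 h 24 min
Sat: 8:58 AM–8:04 PM = 11 h 6 min
Sun: 9:23 AM–5:58 PM = 8 h 35 min
Total worked: 57 h 10 min = 3430 min.
Regular 44 h 0 min = 2640 min at $48.00/h; overtime 13 h 10 min = 790 min at $72.00/h.
Pay = (2640 × $48.00 + 790 × $72.00) ÷ 60 = $3060.00.

$3060.00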